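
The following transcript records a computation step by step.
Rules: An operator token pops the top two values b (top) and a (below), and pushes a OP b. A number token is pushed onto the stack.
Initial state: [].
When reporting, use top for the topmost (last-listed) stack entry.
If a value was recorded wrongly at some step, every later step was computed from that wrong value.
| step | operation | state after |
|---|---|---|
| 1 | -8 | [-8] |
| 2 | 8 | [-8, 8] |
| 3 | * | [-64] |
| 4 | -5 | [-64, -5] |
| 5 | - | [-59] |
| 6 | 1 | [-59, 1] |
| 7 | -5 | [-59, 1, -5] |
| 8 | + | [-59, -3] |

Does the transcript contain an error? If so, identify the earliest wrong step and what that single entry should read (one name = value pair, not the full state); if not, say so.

step 8, top = -4

Recomputing the run from the initial state:
step 1: [-8]
step 2: [-8, 8]
step 3: [-64]
step 4: [-64, -5]
step 5: [-59]
step 6: [-59, 1]
step 7: [-59, 1, -5]
step 8: [-59, -4]
The first disagreement with the transcript is at step 8, where the value should be top = -4.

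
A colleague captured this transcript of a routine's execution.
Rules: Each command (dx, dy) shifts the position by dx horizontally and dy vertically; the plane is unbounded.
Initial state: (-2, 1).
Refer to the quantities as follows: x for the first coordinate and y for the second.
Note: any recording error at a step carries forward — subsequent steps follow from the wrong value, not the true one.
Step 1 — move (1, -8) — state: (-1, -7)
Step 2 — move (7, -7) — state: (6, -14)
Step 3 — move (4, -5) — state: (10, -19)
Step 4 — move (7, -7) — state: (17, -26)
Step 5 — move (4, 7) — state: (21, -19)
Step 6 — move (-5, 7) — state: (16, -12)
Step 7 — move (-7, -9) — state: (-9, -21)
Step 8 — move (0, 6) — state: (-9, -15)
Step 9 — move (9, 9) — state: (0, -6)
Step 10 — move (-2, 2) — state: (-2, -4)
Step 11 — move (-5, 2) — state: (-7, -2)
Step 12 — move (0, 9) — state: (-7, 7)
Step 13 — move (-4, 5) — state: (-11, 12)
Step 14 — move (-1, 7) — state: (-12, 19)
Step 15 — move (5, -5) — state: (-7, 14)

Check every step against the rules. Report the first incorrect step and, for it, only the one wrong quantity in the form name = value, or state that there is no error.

Recomputing the run from the initial state:
step 1: x = -1, y = -7
step 2: x = 6, y = -14
step 3: x = 10, y = -19
step 4: x = 17, y = -26
step 5: x = 21, y = -19
step 6: x = 16, y = -12
step 7: x = 9, y = -21
step 8: x = 9, y = -15
step 9: x = 18, y = -6
step 10: x = 16, y = -4
step 11: x = 11, y = -2
step 12: x = 11, y = 7
step 13: x = 7, y = 12
step 14: x = 6, y = 19
step 15: x = 11, y = 14
The first disagreement with the transcript is at step 7, where the value should be x = 9.

step 7, x = 9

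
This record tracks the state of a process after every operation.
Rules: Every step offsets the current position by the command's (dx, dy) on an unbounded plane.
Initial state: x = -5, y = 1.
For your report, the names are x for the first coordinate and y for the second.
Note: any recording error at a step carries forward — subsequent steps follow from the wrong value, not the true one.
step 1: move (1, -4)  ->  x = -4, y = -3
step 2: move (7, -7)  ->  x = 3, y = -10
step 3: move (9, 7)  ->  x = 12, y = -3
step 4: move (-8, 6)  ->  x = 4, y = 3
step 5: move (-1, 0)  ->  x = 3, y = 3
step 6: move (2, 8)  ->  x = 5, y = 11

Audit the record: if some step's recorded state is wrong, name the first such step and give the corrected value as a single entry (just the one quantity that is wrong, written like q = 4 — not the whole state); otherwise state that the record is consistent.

Step 1: x = -5 + (1) = -4, y = 1 + (-4) = -3 — in agreement.
Step 2: x = -4 + (7) = 3, y = -3 + (-7) = -10 — verified.
Step 3: x = 3 + (9) = 12, y = -10 + (7) = -3 — same as recorded.
Step 4: x = 12 + (-8) = 4, y = -3 + (6) = 3 — same as recorded.
Step 5: x = 4 + (-1) = 3, y = 3 + (0) = 3 — agrees with the record.
Step 6: x = 3 + (2) = 5, y = 3 + (8) = 11 — verified.
The whole run recomputes cleanly — no discrepancies.

no error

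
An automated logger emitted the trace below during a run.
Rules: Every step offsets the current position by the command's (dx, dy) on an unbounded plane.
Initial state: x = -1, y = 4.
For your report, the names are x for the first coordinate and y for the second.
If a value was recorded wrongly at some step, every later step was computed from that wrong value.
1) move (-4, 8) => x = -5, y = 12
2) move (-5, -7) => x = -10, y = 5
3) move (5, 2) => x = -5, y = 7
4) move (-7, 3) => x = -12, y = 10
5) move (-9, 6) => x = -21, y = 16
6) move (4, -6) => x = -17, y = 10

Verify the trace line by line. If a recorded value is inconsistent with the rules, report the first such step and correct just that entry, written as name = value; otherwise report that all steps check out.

no error

1. x = -1 + (-4) = -5, y = 4 + (8) = 12 (exactly as logged)
2. x = -5 + (-5) = -10, y = 12 + (-7) = 5 (same as recorded)
3. x = -10 + (5) = -5, y = 5 + (2) = 7 (confirmed correct)
4. x = -5 + (-7) = -12, y = 7 + (3) = 10 (matches)
5. x = -12 + (-9) = -21, y = 10 + (6) = 16 (checks out)
6. x = -21 + (4) = -17, y = 16 + (-6) = 10 (agrees with the trace)
Every step is consistent.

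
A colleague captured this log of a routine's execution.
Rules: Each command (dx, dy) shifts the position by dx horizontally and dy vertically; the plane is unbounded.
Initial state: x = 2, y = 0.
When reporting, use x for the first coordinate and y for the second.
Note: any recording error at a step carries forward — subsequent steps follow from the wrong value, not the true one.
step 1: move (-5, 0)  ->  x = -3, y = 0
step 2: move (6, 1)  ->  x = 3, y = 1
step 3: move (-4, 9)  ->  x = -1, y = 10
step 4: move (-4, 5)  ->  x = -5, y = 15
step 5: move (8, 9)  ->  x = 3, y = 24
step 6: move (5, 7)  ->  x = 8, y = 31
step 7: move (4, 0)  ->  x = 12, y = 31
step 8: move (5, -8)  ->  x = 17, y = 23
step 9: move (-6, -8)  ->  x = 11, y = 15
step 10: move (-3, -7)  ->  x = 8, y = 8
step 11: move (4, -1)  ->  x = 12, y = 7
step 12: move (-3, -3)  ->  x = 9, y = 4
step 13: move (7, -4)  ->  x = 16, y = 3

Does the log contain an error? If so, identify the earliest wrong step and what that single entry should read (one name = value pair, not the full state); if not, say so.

step 1: x = 2 + (-5) = -3, y = 0 + (0) = 0 -> agrees with the log
step 2: x = -3 + (6) = 3, y = 0 + (1) = 1 -> checks out
step 3: x = 3 + (-4) = -1, y = 1 + (9) = 10 -> no discrepancy
step 4: x = -1 + (-4) = -5, y = 10 + (5) = 15 -> same as recorded
step 5: x = -5 + (8) = 3, y = 15 + (9) = 24 -> matches
step 6: x = 3 + (5) = 8, y = 24 + (7) = 31 -> in agreement
step 7: x = 8 + (4) = 12, y = 31 + (0) = 31 -> matches
step 8: x = 12 + (5) = 17, y = 31 + (-8) = 23 -> verified
step 9: x = 17 + (-6) = 11, y = 23 + (-8) = 15 -> confirmed correct
step 10: x = 11 + (-3) = 8, y = 15 + (-7) = 8 -> verified
step 11: x = 8 + (4) = 12, y = 8 + (-1) = 7 -> same as recorded
step 12: x = 12 + (-3) = 9, y = 7 + (-3) = 4 -> no discrepancy
step 13: x = 9 + (7) = 16, y = 4 + (-4) = 0 -> the log disagrees here
The audit stops at step 13: the recorded entry is wrong and should be y = 0.

step 13, y = 0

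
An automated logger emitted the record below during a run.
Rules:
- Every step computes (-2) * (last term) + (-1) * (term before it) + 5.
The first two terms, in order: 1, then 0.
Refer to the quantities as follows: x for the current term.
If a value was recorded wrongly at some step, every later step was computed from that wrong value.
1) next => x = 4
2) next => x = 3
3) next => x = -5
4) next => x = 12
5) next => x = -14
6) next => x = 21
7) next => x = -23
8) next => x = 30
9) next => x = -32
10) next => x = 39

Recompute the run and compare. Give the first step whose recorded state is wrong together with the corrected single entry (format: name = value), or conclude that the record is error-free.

step 2, x = -3

Recomputing the run from the initial state:
step 1: x = 4
step 2: x = -3
step 3: x = 7
step 4: x = -6
step 5: x = 10
step 6: x = -9
step 7: x = 13
step 8: x = -12
step 9: x = 16
step 10: x = -15
The first disagreement with the record is at step 2, where the value should be x = -3.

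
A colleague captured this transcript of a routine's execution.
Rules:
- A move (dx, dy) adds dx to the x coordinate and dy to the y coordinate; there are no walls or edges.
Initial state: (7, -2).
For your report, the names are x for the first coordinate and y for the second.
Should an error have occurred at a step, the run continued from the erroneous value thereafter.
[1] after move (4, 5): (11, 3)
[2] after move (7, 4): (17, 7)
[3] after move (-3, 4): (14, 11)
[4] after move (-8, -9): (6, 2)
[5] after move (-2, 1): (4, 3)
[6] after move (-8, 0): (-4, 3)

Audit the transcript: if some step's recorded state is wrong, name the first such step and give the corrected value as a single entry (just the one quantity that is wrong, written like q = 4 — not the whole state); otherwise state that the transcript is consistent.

step 2, x = 18

1. x = 7 + (4) = 11, y = -2 + (5) = 3 (confirmed correct)
2. x = 11 + (7) = 18, y = 3 + (4) = 7 (not what was recorded)
Conclusion: step 2 carries the first error; the entry should be x = 18.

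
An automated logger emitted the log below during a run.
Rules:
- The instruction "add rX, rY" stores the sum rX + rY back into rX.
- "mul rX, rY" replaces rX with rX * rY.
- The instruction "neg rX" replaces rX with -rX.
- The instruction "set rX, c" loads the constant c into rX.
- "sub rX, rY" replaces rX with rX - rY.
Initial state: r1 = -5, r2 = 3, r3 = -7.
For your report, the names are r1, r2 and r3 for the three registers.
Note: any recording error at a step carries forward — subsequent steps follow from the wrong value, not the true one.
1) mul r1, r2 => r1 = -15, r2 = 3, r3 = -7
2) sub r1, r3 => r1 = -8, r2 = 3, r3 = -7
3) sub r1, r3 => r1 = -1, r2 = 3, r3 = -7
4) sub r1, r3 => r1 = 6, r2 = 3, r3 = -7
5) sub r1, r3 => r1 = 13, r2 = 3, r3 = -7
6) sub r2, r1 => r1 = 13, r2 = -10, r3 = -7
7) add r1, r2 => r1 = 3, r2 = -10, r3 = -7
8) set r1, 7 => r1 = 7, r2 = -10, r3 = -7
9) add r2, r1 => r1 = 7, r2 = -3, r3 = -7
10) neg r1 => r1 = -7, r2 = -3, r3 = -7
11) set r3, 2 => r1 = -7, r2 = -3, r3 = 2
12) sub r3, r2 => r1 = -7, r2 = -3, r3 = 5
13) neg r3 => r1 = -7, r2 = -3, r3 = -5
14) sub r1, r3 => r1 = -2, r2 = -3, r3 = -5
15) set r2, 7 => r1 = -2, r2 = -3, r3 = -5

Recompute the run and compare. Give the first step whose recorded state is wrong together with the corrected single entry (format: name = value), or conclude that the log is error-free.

step 15, r2 = 7

step 1: r1 = -5 * 3 = -15 -> verified
step 2: r1 = -15 - -7 = -8 -> verified
step 3: r1 = -8 - -7 = -1 -> verified
step 4: r1 = -1 - -7 = 6 -> in agreement
step 5: r1 = 6 - -7 = 13 -> consistent with the log
step 6: r2 = 3 - 13 = -10 -> confirmed correct
step 7: r1 = 13 + -10 = 3 -> agrees with the log
step 8: r1 = 7 -> same as recorded
step 9: r2 = -10 + 7 = -3 -> exactly as logged
step 10: r1 = -(7) = -7 -> matches
step 11: r3 = 2 -> confirmed correct
step 12: r3 = 2 - -3 = 5 -> verified
step 13: r3 = -(5) = -5 -> consistent with the log
step 14: r1 = -7 - -5 = -2 -> consistent with the log
step 15: r2 = 7 -> the log disagrees here
That makes step 15 the first incorrect line — r2 = 7 is what it should show.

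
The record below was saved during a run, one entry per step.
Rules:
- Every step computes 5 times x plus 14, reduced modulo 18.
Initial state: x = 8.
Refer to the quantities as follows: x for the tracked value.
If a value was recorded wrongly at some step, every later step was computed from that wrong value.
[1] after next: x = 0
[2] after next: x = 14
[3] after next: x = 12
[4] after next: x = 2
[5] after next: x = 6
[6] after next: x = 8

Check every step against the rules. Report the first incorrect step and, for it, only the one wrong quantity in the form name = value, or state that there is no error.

no error

Step 1: x = (5*8 + 14) mod 18 = 0 — same as recorded.
Step 2: x = (5*0 + 14) mod 18 = 14 — verified.
Step 3: x = (5*14 + 14) mod 18 = 12 — checks out.
Step 4: x = (5*12 + 14) mod 18 = 2 — same as recorded.
Step 5: x = (5*2 + 14) mod 18 = 6 — matches.
Step 6: x = (5*6 + 14) mod 18 = 8 — in agreement.
The whole run recomputes cleanly — no discrepancies.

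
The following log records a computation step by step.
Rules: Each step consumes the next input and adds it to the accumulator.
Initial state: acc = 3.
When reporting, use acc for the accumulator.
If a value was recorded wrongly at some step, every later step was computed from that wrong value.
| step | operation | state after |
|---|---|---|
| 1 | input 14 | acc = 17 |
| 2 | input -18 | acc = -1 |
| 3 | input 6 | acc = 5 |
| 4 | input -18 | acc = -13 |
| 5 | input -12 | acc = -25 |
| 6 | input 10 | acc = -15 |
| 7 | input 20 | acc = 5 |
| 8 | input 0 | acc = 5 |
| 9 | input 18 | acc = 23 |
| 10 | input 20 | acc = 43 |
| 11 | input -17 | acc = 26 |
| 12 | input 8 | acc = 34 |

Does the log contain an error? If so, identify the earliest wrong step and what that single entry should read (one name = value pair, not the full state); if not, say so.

Recomputing the run from the initial state:
step 1: acc = 17
step 2: acc = -1
step 3: acc = 5
step 4: acc = -13
step 5: acc = -25
step 6: acc = -15
step 7: acc = 5
step 8: acc = 5
step 9: acc = 23
step 10: acc = 43
step 11: acc = 26
step 12: acc = 34
This matches the log at every step.

no error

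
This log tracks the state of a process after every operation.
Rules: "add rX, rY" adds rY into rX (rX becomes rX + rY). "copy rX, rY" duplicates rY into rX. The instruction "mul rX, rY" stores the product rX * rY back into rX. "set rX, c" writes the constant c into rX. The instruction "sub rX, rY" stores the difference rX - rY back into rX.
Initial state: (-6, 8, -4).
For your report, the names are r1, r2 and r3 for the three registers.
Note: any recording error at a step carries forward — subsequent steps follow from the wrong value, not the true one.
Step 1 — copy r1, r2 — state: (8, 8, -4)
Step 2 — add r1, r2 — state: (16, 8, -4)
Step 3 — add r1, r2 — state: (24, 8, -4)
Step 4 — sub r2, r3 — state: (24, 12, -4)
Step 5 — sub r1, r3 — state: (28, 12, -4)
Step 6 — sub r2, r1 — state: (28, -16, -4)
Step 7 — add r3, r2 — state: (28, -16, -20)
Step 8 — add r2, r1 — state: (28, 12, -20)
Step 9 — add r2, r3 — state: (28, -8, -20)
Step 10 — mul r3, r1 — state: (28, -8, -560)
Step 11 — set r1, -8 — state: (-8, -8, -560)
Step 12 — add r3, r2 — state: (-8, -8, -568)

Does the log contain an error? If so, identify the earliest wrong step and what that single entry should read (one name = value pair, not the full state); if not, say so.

no error

step 1: r1 = 8 -> checks out
step 2: r1 = 8 + 8 = 16 -> agrees with the log
step 3: r1 = 16 + 8 = 24 -> same as recorded
step 4: r2 = 8 - -4 = 12 -> in agreement
step 5: r1 = 24 - -4 = 28 -> checks out
step 6: r2 = 12 - 28 = -16 -> in agreement
step 7: r3 = -4 + -16 = -20 -> in agreement
step 8: r2 = -16 + 28 = 12 -> confirmed correct
step 9: r2 = 12 + -20 = -8 -> consistent with the log
step 10: r3 = -20 * 28 = -560 -> confirmed correct
step 11: r1 = -8 -> matches
step 12: r3 = -560 + -8 = -568 -> exactly as logged
No step deviates from the rules.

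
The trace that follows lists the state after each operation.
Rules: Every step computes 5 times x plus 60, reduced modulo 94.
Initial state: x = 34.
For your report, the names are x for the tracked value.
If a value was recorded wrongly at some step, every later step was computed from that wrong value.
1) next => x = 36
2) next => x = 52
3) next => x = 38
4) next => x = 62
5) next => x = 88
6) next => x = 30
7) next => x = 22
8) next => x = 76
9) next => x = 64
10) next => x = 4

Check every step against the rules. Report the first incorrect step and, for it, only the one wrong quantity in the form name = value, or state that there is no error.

Recomputing the run from the initial state:
step 1: x = 42
step 2: x = 82
step 3: x = 0
step 4: x = 60
step 5: x = 78
step 6: x = 74
step 7: x = 54
step 8: x = 48
step 9: x = 18
step 10: x = 56
The first disagreement with the trace is at step 1, where the value should be x = 42.

step 1, x = 42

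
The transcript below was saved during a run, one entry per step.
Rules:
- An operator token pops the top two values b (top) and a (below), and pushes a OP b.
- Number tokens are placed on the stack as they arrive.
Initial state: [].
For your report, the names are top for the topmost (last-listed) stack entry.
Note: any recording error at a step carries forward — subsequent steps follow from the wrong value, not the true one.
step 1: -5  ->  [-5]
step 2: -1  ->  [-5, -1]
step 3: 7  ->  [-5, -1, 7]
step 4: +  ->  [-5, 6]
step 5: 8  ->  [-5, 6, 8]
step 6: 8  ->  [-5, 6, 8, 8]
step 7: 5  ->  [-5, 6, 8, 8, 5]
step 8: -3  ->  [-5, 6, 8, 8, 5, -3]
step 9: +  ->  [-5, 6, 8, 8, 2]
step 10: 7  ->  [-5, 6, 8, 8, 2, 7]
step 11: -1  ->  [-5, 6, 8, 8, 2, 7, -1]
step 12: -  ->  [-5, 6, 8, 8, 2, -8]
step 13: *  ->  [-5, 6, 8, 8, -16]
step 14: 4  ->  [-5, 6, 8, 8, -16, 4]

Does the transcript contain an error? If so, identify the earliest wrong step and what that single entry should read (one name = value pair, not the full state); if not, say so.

Recomputing the run from the initial state:
step 1: [-5]
step 2: [-5, -1]
step 3: [-5, -1, 7]
step 4: [-5, 6]
step 5: [-5, 6, 8]
step 6: [-5, 6, 8, 8]
step 7: [-5, 6, 8, 8, 5]
step 8: [-5, 6, 8, 8, 5, -3]
step 9: [-5, 6, 8, 8, 2]
step 10: [-5, 6, 8, 8, 2, 7]
step 11: [-5, 6, 8, 8, 2, 7, -1]
step 12: [-5, 6, 8, 8, 2, 8]
step 13: [-5, 6, 8, 8, 16]
step 14: [-5, 6, 8, 8, 16, 4]
The first disagreement with the transcript is at step 12, where the value should be top = 8.

step 12, top = 8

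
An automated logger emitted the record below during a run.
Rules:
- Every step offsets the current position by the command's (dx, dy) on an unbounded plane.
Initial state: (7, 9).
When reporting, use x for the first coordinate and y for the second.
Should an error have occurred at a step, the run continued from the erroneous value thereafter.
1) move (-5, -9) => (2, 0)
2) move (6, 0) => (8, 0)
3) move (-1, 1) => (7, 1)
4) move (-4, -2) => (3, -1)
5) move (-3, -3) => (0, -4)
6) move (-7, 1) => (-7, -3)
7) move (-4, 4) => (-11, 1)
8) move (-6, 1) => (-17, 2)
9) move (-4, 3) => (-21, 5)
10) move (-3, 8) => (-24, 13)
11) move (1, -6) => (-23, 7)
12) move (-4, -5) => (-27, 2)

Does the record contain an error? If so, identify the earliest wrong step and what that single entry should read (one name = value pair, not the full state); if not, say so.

Recomputing the run from the initial state:
step 1: x = 2, y = 0
step 2: x = 8, y = 0
step 3: x = 7, y = 1
step 4: x = 3, y = -1
step 5: x = 0, y = -4
step 6: x = -7, y = -3
step 7: x = -11, y = 1
step 8: x = -17, y = 2
step 9: x = -21, y = 5
step 10: x = -24, y = 13
step 11: x = -23, y = 7
step 12: x = -27, y = 2
This matches the record at every step.

no error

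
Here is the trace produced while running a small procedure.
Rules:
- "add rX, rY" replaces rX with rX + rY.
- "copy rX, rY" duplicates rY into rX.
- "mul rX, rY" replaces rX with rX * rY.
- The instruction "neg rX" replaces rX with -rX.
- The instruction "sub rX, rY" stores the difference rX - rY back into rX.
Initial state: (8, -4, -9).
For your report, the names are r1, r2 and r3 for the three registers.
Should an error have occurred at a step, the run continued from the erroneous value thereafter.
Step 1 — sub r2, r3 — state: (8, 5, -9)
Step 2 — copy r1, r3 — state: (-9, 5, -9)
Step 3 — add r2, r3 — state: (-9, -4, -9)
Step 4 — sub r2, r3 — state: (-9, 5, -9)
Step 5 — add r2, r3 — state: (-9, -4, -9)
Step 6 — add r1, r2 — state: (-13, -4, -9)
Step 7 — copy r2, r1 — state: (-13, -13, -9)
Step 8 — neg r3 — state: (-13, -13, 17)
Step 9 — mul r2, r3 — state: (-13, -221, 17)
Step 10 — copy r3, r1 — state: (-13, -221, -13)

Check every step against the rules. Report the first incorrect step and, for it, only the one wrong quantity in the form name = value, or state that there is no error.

Step 1: r2 = -4 - -9 = 5 — confirmed correct.
Step 2: r1 = -9 — checks out.
Step 3: r2 = 5 + -9 = -4 — matches.
Step 4: r2 = -4 - -9 = 5 — exactly as logged.
Step 5: r2 = 5 + -9 = -4 — confirmed correct.
Step 6: r1 = -9 + -4 = -13 — matches.
Step 7: r2 = -13 — checks out.
Step 8: r3 = -(-9) = 9 — a discrepancy with the trace.
Conclusion: step 8 carries the first error; the entry should be r3 = 9.

step 8, r3 = 9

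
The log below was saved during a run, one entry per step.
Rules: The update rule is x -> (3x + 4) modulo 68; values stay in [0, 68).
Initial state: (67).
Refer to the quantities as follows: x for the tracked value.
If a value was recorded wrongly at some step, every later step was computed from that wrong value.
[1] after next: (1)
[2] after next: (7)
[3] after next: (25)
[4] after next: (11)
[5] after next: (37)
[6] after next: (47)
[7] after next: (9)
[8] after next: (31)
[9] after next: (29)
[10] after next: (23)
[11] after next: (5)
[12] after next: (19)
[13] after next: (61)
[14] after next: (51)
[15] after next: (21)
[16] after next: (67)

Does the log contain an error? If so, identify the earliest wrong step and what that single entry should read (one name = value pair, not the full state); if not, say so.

no error

step 1: x = (3*67 + 4) mod 68 = 1 -> consistent with the log
step 2: x = (3*1 + 4) mod 68 = 7 -> in agreement
step 3: x = (3*7 + 4) mod 68 = 25 -> no discrepancy
step 4: x = (3*25 + 4) mod 68 = 11 -> exactly as logged
step 5: x = (3*11 + 4) mod 68 = 37 -> checks out
step 6: x = (3*37 + 4) mod 68 = 47 -> in agreement
step 7: x = (3*47 + 4) mod 68 = 9 -> matches
step 8: x = (3*9 + 4) mod 68 = 31 -> consistent with the log
step 9: x = (3*31 + 4) mod 68 = 29 -> no discrepancy
step 10: x = (3*29 + 4) mod 68 = 23 -> no discrepancy
step 11: x = (3*23 + 4) mod 68 = 5 -> no discrepancy
step 12: x = (3*5 + 4) mod 68 = 19 -> agrees with the log
step 13: x = (3*19 + 4) mod 68 = 61 -> in agreement
step 14: x = (3*61 + 4) mod 68 = 51 -> same as recorded
step 15: x = (3*51 + 4) mod 68 = 21 -> exactly as logged
step 16: x = (3*21 + 4) mod 68 = 67 -> no discrepancy
The recomputation confirms every line.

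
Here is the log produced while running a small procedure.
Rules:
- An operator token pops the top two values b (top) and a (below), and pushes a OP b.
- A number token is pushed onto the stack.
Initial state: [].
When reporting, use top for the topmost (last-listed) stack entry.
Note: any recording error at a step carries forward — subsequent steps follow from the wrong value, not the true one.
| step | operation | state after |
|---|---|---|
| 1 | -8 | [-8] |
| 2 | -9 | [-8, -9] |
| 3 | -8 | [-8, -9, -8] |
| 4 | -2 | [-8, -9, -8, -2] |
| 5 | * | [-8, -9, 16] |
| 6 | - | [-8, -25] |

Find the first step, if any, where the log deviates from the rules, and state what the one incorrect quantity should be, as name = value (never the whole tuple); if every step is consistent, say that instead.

Step 1: push -8: top = -8 — confirmed correct.
Step 2: push -9: top = -9 — confirmed correct.
Step 3: push -8: top = -8 — same as recorded.
Step 4: push -2: top = -2 — in agreement.
Step 5: -8 * -2 = 16 — verified.
Step 6: -9 - 16 = -25 — agrees with the log.
No step deviates from the rules.

no error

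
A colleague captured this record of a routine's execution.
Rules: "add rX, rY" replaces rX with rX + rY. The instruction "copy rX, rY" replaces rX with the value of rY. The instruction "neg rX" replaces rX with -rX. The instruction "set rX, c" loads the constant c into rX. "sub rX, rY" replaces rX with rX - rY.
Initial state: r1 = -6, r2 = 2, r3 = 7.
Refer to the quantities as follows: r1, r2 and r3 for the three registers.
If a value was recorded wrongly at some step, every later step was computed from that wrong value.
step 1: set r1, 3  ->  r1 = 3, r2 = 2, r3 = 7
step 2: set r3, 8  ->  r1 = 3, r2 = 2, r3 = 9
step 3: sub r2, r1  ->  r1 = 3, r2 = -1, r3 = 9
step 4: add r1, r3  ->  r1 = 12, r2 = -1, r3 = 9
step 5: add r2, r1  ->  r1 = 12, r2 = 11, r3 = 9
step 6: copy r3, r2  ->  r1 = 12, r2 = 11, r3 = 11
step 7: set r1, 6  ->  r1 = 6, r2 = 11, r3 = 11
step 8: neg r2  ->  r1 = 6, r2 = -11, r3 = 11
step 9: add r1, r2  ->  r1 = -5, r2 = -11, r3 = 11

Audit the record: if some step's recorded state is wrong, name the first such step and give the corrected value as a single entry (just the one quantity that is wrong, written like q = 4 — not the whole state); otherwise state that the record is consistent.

step 2, r3 = 8

1. r1 = 3 (agrees with the record)
2. r3 = 8 (the record has a different value)
So the first discrepancy is step 2, where the right value is r3 = 8.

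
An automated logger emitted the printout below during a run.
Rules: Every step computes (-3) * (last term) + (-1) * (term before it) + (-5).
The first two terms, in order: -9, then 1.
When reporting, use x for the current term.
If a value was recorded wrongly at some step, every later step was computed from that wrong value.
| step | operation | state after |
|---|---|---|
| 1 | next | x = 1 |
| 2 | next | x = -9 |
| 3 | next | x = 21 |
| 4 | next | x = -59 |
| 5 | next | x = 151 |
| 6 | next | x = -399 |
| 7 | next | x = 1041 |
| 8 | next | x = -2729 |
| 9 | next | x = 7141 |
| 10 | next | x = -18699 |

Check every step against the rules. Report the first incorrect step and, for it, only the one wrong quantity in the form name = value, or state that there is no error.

step 1: x = -3*(1) + (-1)*(-9) + (-5) = 1 -> matches
step 2: x = -3*(1) + (-1)*(1) + (-5) = -9 -> agrees with the printout
step 3: x = -3*(-9) + (-1)*(1) + (-5) = 21 -> matches
step 4: x = -3*(21) + (-1)*(-9) + (-5) = -59 -> same as recorded
step 5: x = -3*(-59) + (-1)*(21) + (-5) = 151 -> checks out
step 6: x = -3*(151) + (-1)*(-59) + (-5) = -399 -> matches
step 7: x = -3*(-399) + (-1)*(151) + (-5) = 1041 -> consistent with the printout
step 8: x = -3*(1041) + (-1)*(-399) + (-5) = -2729 -> exactly as logged
step 9: x = -3*(-2729) + (-1)*(1041) + (-5) = 7141 -> same as recorded
step 10: x = -3*(7141) + (-1)*(-2729) + (-5) = -18699 -> verified
The whole run recomputes cleanly — no discrepancies.

no error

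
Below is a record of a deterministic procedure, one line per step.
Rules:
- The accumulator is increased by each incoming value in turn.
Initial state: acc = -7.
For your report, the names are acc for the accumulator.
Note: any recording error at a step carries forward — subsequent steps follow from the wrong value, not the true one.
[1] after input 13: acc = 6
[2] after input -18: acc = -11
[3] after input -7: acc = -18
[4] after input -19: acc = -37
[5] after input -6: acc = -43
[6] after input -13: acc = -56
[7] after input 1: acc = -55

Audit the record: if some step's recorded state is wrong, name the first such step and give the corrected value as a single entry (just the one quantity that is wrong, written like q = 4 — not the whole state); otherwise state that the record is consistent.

step 1: acc = -7 + 13 = 6 -> checks out
step 2: acc = 6 + -18 = -12 -> this is not what the record shows
So the first discrepancy is step 2, where the right value is acc = -12.

step 2, acc = -12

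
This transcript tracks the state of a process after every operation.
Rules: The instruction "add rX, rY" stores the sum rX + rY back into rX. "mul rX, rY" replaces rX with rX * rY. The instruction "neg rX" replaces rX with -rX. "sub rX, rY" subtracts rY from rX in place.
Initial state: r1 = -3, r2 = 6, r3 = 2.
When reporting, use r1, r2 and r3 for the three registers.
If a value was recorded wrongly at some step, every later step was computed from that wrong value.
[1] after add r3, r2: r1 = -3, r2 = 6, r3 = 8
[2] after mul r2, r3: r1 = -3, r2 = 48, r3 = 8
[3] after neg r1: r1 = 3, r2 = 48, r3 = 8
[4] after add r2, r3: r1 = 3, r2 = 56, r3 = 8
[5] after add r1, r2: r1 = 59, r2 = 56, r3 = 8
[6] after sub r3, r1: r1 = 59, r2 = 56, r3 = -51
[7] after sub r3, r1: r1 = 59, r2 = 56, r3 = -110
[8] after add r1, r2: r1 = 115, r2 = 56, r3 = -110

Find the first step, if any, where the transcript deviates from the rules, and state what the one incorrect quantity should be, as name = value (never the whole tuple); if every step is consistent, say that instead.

no error

1. r3 = 2 + 6 = 8 (matches)
2. r2 = 6 * 8 = 48 (in agreement)
3. r1 = -(-3) = 3 (exactly as logged)
4. r2 = 48 + 8 = 56 (consistent with the transcript)
5. r1 = 3 + 56 = 59 (verified)
6. r3 = 8 - 59 = -51 (no discrepancy)
7. r3 = -51 - 59 = -110 (same as recorded)
8. r1 = 59 + 56 = 115 (matches)
All entries verified; no error found.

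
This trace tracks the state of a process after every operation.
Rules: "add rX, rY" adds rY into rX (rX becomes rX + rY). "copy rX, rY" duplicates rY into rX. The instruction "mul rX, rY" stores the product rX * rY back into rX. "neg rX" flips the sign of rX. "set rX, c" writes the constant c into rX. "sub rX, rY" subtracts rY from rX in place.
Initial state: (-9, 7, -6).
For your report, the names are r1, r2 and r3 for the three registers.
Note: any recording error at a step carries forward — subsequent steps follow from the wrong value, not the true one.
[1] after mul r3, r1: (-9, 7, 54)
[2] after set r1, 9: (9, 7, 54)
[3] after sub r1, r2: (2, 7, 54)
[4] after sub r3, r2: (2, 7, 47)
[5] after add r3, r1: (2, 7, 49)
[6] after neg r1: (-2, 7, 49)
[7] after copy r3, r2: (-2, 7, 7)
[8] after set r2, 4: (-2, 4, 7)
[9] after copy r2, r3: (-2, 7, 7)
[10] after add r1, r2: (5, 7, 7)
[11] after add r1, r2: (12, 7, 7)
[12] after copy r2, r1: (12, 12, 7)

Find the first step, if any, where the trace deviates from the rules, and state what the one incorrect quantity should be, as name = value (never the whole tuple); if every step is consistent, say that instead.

Step 1: r3 = -6 * -9 = 54 — verified.
Step 2: r1 = 9 — no discrepancy.
Step 3: r1 = 9 - 7 = 2 — no discrepancy.
Step 4: r3 = 54 - 7 = 47 — consistent with the trace.
Step 5: r3 = 47 + 2 = 49 — checks out.
Step 6: r1 = -(2) = -2 — verified.
Step 7: r3 = 7 — exactly as logged.
Step 8: r2 = 4 — in agreement.
Step 9: r2 = 7 — in agreement.
Step 10: r1 = -2 + 7 = 5 — verified.
Step 11: r1 = 5 + 7 = 12 — confirmed correct.
Step 12: r2 = 12 — in agreement.
Nothing is out of place; the run is error-free.

no error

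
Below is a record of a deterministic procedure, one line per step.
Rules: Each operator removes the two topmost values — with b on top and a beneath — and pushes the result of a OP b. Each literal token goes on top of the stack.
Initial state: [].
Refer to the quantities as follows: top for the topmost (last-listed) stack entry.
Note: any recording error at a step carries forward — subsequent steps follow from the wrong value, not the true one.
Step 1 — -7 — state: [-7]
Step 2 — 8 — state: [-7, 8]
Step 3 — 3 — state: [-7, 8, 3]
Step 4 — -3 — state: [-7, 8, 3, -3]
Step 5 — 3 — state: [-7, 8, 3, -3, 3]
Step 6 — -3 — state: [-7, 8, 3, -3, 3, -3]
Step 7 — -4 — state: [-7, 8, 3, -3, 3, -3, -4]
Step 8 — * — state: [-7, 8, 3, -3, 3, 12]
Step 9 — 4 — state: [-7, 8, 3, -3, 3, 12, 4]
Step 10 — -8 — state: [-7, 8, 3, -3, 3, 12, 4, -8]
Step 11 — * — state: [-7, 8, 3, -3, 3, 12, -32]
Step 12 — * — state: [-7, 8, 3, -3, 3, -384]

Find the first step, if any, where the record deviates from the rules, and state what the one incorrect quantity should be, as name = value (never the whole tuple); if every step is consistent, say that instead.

1. push -7: top = -7 (exactly as logged)
2. push 8: top = 8 (no discrepancy)
3. push 3: top = 3 (in agreement)
4. push -3: top = -3 (consistent with the record)
5. push 3: top = 3 (confirmed correct)
6. push -3: top = -3 (same as recorded)
7. push -4: top = -4 (in agreement)
8. -3 * -4 = 12 (no discrepancy)
9. push 4: top = 4 (in agreement)
10. push -8: top = -8 (no discrepancy)
11. 4 * -8 = -32 (matches)
12. 12 * -32 = -384 (consistent with the record)
The whole run recomputes cleanly — no discrepancies.

no error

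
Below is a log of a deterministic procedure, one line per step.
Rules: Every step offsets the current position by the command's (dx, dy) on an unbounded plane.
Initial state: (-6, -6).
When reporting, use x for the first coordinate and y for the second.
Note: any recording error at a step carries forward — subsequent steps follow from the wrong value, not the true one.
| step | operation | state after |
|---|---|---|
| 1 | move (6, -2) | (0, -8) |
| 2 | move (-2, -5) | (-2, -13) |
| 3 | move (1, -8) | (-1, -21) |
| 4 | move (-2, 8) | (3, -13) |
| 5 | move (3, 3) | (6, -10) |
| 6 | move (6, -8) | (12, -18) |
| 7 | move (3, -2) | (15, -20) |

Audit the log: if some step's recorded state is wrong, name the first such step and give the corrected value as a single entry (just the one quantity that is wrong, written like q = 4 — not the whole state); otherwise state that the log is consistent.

Recomputing the run from the initial state:
step 1: x = 0, y = -8
step 2: x = -2, y = -13
step 3: x = -1, y = -21
step 4: x = -3, y = -13
step 5: x = 0, y = -10
step 6: x = 6, y = -18
step 7: x = 9, y = -20
The first disagreement with the log is at step 4, where the value should be x = -3.

step 4, x = -3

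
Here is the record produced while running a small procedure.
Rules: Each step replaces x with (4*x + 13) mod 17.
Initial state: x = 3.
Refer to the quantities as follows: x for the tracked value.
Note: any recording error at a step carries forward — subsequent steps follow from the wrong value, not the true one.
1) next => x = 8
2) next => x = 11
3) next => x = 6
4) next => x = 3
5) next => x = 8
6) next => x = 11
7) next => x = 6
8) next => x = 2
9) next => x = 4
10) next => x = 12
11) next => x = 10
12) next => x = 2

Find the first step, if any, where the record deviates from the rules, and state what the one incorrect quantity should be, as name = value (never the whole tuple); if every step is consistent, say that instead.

Recomputing the run from the initial state:
step 1: x = 8
step 2: x = 11
step 3: x = 6
step 4: x = 3
step 5: x = 8
step 6: x = 11
step 7: x = 6
step 8: x = 3
step 9: x = 8
step 10: x = 11
step 11: x = 6
step 12: x = 3
The first disagreement with the record is at step 8, where the value should be x = 3.

step 8, x = 3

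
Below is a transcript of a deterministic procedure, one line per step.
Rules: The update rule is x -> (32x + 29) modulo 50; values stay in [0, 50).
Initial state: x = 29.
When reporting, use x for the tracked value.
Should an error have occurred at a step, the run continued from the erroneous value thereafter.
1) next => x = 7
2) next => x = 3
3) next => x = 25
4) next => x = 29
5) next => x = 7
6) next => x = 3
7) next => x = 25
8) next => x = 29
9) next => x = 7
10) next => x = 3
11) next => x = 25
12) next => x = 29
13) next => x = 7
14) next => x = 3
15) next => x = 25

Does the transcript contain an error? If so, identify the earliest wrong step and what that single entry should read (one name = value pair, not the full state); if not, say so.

step 1: x = (32*29 + 29) mod 50 = 7 -> consistent with the transcript
step 2: x = (32*7 + 29) mod 50 = 3 -> no discrepancy
step 3: x = (32*3 + 29) mod 50 = 25 -> in agreement
step 4: x = (32*25 + 29) mod 50 = 29 -> matches
step 5: x = (32*29 + 29) mod 50 = 7 -> in agreement
step 6: x = (32*7 + 29) mod 50 = 3 -> matches
step 7: x = (32*3 + 29) mod 50 = 25 -> same as recorded
step 8: x = (32*25 + 29) mod 50 = 29 -> verified
step 9: x = (32*29 + 29) mod 50 = 7 -> no discrepancy
step 10: x = (32*7 + 29) mod 50 = 3 -> consistent with the transcript
step 11: x = (32*3 + 29) mod 50 = 25 -> consistent with the transcript
step 12: x = (32*25 + 29) mod 50 = 29 -> exactly as logged
step 13: x = (32*29 + 29) mod 50 = 7 -> consistent with the transcript
step 14: x = (32*7 + 29) mod 50 = 3 -> agrees with the transcript
step 15: x = (32*3 + 29) mod 50 = 25 -> confirmed correct
The whole run recomputes cleanly — no discrepancies.

no error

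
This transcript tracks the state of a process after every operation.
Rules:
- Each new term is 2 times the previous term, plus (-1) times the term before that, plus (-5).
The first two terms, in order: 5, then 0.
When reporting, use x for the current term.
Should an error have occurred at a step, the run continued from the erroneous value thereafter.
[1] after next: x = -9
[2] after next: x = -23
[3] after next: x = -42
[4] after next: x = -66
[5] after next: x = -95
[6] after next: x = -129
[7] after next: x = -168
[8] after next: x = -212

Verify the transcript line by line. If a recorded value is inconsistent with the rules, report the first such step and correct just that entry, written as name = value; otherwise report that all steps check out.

Recomputing the run from the initial state:
step 1: x = -10
step 2: x = -25
step 3: x = -45
step 4: x = -70
step 5: x = -100
step 6: x = -135
step 7: x = -175
step 8: x = -220
The first disagreement with the transcript is at step 1, where the value should be x = -10.

step 1, x = -10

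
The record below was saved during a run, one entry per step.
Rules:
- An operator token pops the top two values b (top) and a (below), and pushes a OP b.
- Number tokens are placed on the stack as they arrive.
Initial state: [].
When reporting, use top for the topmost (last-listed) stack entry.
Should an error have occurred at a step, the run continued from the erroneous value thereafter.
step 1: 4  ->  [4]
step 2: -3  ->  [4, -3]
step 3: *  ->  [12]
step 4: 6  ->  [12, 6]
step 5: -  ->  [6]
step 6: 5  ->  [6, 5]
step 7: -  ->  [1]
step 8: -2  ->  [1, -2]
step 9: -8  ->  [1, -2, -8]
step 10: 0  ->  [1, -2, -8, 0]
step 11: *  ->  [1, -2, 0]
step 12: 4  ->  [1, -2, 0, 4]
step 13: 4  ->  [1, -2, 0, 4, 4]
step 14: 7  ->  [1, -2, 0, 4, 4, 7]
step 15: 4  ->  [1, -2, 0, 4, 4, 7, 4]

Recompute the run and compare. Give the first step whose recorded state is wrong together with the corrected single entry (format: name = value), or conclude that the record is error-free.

step 3, top = -12

step 1: push 4: top = 4 -> consistent with the record
step 2: push -3: top = -3 -> consistent with the record
step 3: 4 * -3 = -12 -> a discrepancy with the record
Conclusion: step 3 carries the first error; the entry should be top = -12.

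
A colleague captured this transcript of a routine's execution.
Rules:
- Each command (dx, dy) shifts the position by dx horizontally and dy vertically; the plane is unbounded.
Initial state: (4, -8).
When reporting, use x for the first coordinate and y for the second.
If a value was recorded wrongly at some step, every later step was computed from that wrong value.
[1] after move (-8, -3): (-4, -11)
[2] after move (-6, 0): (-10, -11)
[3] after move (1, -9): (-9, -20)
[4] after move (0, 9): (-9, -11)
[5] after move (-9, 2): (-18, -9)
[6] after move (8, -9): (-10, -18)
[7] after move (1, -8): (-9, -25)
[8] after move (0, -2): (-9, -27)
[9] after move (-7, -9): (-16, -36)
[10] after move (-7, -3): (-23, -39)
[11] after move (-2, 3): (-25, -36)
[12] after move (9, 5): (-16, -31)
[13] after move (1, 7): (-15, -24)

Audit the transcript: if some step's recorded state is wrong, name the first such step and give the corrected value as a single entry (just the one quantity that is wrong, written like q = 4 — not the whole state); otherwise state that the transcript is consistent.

1. x = 4 + (-8) = -4, y = -8 + (-3) = -11 (matches)
2. x = -4 + (-6) = -10, y = -11 + (0) = -11 (matches)
3. x = -10 + (1) = -9, y = -11 + (-9) = -20 (confirmed correct)
4. x = -9 + (0) = -9, y = -20 + (9) = -11 (same as recorded)
5. x = -9 + (-9) = -18, y = -11 + (2) = -9 (exactly as logged)
6. x = -18 + (8) = -10, y = -9 + (-9) = -18 (in agreement)
7. x = -10 + (1) = -9, y = -18 + (-8) = -26 (the entry is off here)
Conclusion: step 7 carries the first error; the entry should be y = -26.

step 7, y = -26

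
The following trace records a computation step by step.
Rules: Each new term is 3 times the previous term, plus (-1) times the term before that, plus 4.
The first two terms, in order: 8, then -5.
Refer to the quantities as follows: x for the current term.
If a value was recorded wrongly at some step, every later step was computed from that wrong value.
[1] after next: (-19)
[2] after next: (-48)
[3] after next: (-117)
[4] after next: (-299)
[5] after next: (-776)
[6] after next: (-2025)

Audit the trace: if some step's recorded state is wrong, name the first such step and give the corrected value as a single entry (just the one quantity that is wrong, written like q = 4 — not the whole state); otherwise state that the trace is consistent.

Recomputing the run from the initial state:
step 1: x = -19
step 2: x = -48
step 3: x = -121
step 4: x = -311
step 5: x = -808
step 6: x = -2109
The first disagreement with the trace is at step 3, where the value should be x = -121.

step 3, x = -121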